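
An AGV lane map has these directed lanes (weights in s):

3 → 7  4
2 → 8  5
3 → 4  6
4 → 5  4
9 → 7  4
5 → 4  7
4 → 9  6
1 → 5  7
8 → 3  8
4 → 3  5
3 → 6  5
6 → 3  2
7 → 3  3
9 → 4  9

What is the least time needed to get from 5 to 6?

17 s

Settle nodes by increasing distance from 5:
5: 0
4: 7  (via 5)
3: 12  (via 4)
9: 13  (via 4)
7: 16  (via 3)
6: 17  (via 3)
Shortest route: 5 → 4 → 3 → 6 = 17 s.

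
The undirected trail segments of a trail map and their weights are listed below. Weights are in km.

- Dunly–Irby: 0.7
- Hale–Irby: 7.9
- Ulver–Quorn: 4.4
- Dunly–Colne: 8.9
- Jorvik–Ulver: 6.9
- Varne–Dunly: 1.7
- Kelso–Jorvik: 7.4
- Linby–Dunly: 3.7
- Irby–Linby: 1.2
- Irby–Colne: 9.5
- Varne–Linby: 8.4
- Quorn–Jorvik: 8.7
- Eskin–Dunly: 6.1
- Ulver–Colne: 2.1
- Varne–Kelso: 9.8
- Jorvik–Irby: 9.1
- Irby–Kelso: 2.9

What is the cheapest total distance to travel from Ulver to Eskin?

17.1 km

Compare a few routes:
Ulver - Jorvik - Irby - Dunly - Eskin: 6.9+9.1+0.7+6.1 = 22.8
Ulver - Colne - Irby - Linby - Dunly - Eskin: 2.1+9.5+1.2+3.7+6.1 = 22.6
Ulver - Colne - Dunly - Eskin: 2.1+8.9+6.1 = 17.1
Ulver - Colne - Irby - Dunly - Eskin: 2.1+9.5+0.7+6.1 = 18.4
Cheapest is Ulver - Colne - Dunly - Eskin at 17.1 km.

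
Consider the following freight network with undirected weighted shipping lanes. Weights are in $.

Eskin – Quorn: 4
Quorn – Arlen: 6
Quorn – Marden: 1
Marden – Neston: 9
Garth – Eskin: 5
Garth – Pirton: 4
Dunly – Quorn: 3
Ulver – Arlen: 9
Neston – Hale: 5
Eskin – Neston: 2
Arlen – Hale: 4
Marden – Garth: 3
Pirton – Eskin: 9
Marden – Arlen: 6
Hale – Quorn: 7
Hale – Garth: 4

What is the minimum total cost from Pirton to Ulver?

Settle nodes by increasing distance from Pirton:
Pirton: 0
Garth: 4  (via Pirton)
Marden: 7  (via Garth)
Hale: 8  (via Garth)
Quorn: 8  (via Marden)
Eskin: 9  (via Pirton)
Neston: 11  (via Eskin)
Dunly: 11  (via Quorn)
Arlen: 12  (via Hale)
Ulver: 21  (via Arlen)
Shortest route: Pirton → Garth → Hale → Arlen → Ulver = $21.

$21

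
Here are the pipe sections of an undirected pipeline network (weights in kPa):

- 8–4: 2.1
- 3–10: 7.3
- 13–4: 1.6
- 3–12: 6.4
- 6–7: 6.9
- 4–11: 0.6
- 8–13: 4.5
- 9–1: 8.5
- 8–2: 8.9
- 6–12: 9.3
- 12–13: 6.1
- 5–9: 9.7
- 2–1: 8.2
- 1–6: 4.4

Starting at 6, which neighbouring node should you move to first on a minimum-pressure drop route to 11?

Enumerating some paths:
6 → 12 → 13 → 8 → 4 → 11: 9.3+6.1+4.5+2.1+0.6 = 22.6
6 → 12 → 13 → 4 → 11: 9.3+6.1+1.6+0.6 = 17.6
6 → 1 → 2 → 8 → 4 → 11: 4.4+8.2+8.9+2.1+0.6 = 24.2
The minimum is 17.6 kPa via 6 → 12 → 13 → 4 → 11.
So from 6 the first move is to 12.

12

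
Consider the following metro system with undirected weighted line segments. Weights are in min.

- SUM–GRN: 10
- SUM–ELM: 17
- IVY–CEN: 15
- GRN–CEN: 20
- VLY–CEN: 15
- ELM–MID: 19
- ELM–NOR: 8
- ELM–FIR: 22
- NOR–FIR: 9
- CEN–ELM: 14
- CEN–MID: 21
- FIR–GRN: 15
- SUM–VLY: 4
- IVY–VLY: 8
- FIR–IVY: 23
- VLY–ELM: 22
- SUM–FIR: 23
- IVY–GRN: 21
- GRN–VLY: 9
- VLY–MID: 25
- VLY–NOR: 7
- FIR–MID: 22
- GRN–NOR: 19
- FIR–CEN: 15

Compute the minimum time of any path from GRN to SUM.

10 min

Enumerating some paths:
GRN–VLY–SUM: 9+4 = 13
GRN–SUM: 10 = 10
The minimum is 10 min via GRN–SUM.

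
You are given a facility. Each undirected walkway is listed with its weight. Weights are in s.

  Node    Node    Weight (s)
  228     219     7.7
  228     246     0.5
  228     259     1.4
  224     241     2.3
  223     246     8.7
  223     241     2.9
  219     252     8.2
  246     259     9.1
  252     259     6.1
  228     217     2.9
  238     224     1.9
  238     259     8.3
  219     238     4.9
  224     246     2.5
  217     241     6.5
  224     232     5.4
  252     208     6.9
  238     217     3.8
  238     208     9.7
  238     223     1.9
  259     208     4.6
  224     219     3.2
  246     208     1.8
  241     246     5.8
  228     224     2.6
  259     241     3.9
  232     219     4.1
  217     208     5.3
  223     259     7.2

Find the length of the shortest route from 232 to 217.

10.9 s

Settle nodes by increasing distance from 232:
232: 0
219: 4.1  (via 232)
224: 5.4  (via 232)
238: 7.3  (via 224)
241: 7.7  (via 224)
246: 7.9  (via 224)
228: 8  (via 224)
223: 9.2  (via 238)
259: 9.4  (via 228)
208: 9.7  (via 246)
217: 10.9  (via 228)
Shortest route: 232–224–228–217 = 10.9 s.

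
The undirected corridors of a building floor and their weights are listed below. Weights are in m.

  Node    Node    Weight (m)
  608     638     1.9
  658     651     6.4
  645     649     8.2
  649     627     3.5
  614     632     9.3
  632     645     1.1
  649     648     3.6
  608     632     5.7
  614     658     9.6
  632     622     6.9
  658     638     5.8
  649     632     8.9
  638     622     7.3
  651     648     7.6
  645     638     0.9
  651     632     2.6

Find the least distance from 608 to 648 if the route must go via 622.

Shortest 608→622: 608–638–622 = 9.2
Best 622 to 648: 622–632–651–648 costing 17.1
Total via 622: 9.2 + 17.1 = 26.3 m.

26.3 m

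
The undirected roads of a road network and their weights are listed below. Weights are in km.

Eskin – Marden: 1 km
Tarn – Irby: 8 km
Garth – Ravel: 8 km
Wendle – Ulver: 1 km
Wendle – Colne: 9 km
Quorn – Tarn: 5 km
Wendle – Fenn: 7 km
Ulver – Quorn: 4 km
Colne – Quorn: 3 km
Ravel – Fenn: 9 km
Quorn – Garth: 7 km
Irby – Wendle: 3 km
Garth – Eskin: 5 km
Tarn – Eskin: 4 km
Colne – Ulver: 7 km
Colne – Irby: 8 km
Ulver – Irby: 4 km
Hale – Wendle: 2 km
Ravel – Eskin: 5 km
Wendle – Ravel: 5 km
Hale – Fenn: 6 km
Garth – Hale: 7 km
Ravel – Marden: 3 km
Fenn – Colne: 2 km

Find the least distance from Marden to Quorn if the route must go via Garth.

13 km

Best Marden to Garth: Marden → Eskin → Garth costing 6
Best Garth to Quorn: Garth → Quorn costing 7
Total via Garth: 6 + 7 = 13 km.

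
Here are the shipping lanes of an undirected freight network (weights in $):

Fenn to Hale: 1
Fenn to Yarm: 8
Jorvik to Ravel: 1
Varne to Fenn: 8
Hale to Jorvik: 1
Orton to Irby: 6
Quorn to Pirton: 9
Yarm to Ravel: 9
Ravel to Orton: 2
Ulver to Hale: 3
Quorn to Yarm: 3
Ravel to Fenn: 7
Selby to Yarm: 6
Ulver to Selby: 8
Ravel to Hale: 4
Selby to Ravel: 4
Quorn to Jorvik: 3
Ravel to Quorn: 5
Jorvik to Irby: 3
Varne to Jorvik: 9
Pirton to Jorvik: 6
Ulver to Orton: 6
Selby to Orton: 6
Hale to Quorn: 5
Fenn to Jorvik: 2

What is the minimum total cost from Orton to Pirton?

Compare a few routes:
Orton–Ravel–Hale–Jorvik–Pirton: 2+4+1+6 = 13
Orton–Ravel–Hale–Fenn–Jorvik–Pirton: 2+4+1+2+6 = 15
Orton–Ravel–Jorvik–Pirton: 2+1+6 = 9
The minimum is $9 via Orton–Ravel–Jorvik–Pirton.

$9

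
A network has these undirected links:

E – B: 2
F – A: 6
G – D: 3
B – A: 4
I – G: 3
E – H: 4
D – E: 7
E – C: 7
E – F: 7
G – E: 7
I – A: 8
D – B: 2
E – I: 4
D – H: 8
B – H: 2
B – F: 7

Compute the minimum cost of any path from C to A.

Enumerating some paths:
C - E - B - A: 7+2+4 = 13
C - E - H - B - A: 7+4+2+4 = 17
Cheapest is C - E - B - A at 13.

13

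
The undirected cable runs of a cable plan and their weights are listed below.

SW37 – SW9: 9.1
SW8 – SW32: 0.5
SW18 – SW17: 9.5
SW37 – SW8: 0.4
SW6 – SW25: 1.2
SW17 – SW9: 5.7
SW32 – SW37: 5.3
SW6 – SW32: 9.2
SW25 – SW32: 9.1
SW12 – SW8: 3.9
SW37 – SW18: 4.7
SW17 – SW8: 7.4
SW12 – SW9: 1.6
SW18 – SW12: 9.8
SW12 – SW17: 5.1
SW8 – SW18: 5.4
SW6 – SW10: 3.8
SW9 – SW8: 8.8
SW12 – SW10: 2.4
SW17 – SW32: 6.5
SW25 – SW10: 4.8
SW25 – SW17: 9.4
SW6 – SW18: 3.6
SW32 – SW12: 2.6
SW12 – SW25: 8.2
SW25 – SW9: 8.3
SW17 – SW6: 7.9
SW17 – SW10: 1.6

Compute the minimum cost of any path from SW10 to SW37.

5.9

Compare a few routes:
SW10–SW12–SW32–SW8–SW37: 2.4+2.6+0.5+0.4 = 5.9
SW10–SW12–SW8–SW37: 2.4+3.9+0.4 = 6.7
Cheapest is SW10–SW12–SW32–SW8–SW37 at 5.9.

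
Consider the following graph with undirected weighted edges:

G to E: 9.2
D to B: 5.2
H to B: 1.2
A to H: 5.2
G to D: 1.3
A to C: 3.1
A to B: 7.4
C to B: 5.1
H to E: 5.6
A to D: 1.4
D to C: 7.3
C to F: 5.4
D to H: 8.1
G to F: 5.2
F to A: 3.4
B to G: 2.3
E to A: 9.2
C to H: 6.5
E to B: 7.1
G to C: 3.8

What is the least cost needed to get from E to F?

12.6

Settle nodes by increasing distance from E:
E: 0
H: 5.6  (via E)
B: 6.8  (via H)
G: 9.1  (via B)
A: 9.2  (via E)
D: 10.4  (via G)
C: 11.9  (via B)
F: 12.6  (via A)
Shortest route: E → A → F = 12.6.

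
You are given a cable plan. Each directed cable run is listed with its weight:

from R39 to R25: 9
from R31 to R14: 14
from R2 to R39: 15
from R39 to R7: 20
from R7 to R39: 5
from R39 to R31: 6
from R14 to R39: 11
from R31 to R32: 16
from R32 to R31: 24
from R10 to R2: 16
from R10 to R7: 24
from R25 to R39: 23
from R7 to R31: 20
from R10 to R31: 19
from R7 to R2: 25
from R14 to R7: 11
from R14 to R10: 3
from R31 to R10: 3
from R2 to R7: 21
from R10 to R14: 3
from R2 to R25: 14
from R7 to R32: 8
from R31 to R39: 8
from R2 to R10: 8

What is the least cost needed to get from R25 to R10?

32

Candidate routes:
R25–R39–R31–R10: 23+6+3 = 32
R25–R39–R7–R31–R10: 23+20+20+3 = 66
R25–R39–R31–R14–R10: 23+6+14+3 = 46
The minimum is 32 via R25–R39–R31–R10.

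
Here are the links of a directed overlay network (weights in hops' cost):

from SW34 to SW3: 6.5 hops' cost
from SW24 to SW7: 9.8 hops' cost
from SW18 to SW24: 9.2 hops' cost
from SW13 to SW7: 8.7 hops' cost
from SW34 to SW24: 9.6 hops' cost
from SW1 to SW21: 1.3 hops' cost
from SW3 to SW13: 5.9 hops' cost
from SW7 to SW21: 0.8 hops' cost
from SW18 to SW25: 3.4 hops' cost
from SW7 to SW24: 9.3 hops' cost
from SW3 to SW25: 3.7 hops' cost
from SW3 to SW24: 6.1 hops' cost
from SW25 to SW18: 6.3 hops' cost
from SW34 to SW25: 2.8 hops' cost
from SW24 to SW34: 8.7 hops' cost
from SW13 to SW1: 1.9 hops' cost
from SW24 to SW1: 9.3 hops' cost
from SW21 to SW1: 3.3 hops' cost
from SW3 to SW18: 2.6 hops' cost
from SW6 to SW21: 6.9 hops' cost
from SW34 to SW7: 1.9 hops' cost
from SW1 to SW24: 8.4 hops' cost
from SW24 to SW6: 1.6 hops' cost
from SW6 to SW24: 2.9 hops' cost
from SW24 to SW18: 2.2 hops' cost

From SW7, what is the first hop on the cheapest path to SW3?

Candidate routes:
SW7 - SW24 - SW34 - SW3: 9.3+8.7+6.5 = 24.5
SW7 - SW21 - SW1 - SW24 - SW34 - SW3: 0.8+3.3+8.4+8.7+6.5 = 27.7
The minimum is 24.5 hops' cost via SW7 - SW24 - SW34 - SW3.
So from SW7 the first move is to SW24.

SW24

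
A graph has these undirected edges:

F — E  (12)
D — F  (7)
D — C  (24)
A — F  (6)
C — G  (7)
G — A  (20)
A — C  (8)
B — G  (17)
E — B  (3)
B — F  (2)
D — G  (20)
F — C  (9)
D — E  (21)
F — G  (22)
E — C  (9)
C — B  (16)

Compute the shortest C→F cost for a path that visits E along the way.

Best C to E: C → E costing 9
Shortest E→F: E → B → F = 5
Total via E: 9 + 5 = 14.

14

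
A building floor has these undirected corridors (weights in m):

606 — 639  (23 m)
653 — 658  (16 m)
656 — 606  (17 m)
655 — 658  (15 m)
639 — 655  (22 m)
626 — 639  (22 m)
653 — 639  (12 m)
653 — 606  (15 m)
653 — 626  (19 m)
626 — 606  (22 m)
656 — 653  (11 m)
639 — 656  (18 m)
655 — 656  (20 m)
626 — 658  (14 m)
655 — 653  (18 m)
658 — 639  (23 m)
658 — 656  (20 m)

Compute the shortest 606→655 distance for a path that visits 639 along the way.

45 m

Best 606 to 639: 606–639 costing 23
Best 639 to 655: 639–655 costing 22
Total via 639: 23 + 22 = 45 m.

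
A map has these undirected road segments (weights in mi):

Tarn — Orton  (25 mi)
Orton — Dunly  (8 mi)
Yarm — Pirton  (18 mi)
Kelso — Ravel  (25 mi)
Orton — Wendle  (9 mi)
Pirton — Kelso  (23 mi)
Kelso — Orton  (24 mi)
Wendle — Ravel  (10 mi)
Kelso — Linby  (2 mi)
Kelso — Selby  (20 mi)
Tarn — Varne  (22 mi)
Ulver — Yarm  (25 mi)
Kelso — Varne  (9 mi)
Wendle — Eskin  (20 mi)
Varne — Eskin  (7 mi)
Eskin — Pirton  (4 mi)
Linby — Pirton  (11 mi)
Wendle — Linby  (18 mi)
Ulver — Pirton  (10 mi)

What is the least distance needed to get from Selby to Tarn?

51 mi

Shortest distances from Selby:
Selby: 0
Kelso: 20  (via Selby)
Linby: 22  (via Kelso)
Varne: 29  (via Kelso)
Pirton: 33  (via Linby)
Eskin: 36  (via Varne)
Wendle: 40  (via Linby)
Ulver: 43  (via Pirton)
Orton: 44  (via Kelso)
Ravel: 45  (via Kelso)
Yarm: 51  (via Pirton)
Tarn: 51  (via Varne)
Shortest route: Selby–Kelso–Varne–Tarn = 51 mi.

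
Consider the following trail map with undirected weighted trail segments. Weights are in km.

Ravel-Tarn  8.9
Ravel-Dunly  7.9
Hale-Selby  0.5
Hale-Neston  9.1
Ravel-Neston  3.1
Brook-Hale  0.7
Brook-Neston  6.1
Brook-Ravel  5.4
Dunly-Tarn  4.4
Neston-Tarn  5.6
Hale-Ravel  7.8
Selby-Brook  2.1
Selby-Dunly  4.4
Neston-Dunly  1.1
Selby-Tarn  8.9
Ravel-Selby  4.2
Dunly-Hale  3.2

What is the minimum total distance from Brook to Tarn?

Enumerating some paths:
Brook → Hale → Dunly → Tarn: 0.7+3.2+4.4 = 8.3
Brook → Selby → Hale → Dunly → Tarn: 2.1+0.5+3.2+4.4 = 10.2
Brook → Hale → Selby → Dunly → Tarn: 0.7+0.5+4.4+4.4 = 10
Brook → Hale → Selby → Tarn: 0.7+0.5+8.9 = 10.1
The minimum is 8.3 km via Brook → Hale → Dunly → Tarn.

8.3 km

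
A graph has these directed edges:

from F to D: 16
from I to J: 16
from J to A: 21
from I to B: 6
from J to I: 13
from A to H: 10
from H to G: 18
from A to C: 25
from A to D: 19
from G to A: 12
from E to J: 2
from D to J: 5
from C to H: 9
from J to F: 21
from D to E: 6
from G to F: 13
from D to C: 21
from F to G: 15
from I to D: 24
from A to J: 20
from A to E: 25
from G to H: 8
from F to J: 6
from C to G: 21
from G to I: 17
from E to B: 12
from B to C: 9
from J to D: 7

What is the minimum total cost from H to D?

44

Running Dijkstra from H:
H: 0
G: 18  (via H)
A: 30  (via G)
F: 31  (via G)
I: 35  (via G)
J: 37  (via F)
B: 41  (via I)
D: 44  (via J)
Shortest route: H → G → F → J → D = 44.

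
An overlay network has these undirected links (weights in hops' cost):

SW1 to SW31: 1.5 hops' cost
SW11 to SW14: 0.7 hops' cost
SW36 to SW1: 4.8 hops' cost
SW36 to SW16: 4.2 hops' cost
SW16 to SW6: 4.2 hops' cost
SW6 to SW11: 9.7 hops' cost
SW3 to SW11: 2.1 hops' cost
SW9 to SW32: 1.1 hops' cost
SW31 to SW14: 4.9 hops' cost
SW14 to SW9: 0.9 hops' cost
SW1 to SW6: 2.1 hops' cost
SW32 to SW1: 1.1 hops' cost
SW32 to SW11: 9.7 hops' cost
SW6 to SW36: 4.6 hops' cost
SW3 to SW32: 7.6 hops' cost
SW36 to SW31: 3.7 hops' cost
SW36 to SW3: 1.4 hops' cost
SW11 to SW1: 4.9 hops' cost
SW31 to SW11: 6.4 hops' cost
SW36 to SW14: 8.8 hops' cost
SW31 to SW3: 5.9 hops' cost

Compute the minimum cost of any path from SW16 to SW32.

Shortest distances from SW16:
SW16: 0
SW6: 4.2  (via SW16)
SW36: 4.2  (via SW16)
SW3: 5.6  (via SW36)
SW1: 6.3  (via SW6)
SW32: 7.4  (via SW1)
Shortest route: SW16–SW6–SW1–SW32 = 7.4 hops' cost.

7.4 hops' cost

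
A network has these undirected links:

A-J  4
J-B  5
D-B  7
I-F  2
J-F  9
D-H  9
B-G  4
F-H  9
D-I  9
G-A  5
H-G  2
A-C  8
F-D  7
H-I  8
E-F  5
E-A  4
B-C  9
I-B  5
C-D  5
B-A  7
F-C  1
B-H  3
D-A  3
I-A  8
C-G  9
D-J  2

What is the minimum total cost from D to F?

Settle nodes by increasing distance from D:
D: 0
J: 2  (via D)
A: 3  (via D)
C: 5  (via D)
F: 6  (via C)
Shortest route: D → C → F = 6.

6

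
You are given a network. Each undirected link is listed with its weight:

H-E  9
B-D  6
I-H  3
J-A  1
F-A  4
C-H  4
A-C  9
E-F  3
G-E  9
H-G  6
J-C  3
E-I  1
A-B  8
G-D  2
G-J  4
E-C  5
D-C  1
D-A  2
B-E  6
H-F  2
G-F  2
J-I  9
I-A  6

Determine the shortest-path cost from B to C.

7

Enumerating some paths:
B–A–D–C: 8+2+1 = 11
B–D–C: 6+1 = 7
Cheapest is B–D–C at 7.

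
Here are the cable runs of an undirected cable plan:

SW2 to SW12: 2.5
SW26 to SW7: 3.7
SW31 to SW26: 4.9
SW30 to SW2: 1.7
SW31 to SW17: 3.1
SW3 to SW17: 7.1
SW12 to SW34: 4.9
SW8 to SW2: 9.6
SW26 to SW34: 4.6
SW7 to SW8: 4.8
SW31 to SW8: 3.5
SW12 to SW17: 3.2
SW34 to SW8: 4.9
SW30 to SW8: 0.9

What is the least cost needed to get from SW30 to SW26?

9.3

Candidate routes:
SW30 - SW8 - SW34 - SW26: 0.9+4.9+4.6 = 10.4
SW30 - SW8 - SW31 - SW26: 0.9+3.5+4.9 = 9.3
SW30 - SW8 - SW7 - SW26: 0.9+4.8+3.7 = 9.4
SW30 - SW2 - SW12 - SW34 - SW26: 1.7+2.5+4.9+4.6 = 13.7
Cheapest is SW30 - SW8 - SW31 - SW26 at 9.3.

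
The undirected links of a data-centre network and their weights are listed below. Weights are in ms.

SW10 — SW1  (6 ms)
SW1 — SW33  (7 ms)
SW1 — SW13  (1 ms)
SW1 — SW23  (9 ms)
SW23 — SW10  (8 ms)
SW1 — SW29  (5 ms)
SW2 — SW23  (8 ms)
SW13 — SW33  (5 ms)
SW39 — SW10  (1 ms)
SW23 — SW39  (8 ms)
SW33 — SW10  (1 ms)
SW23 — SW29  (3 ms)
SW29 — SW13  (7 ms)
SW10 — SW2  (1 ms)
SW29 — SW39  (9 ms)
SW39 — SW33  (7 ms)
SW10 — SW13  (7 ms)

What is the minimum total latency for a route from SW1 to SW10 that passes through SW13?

Shortest SW1→SW13: SW1–SW13 = 1
Best SW13 to SW10: SW13–SW33–SW10 costing 6
Total via SW13: 1 + 6 = 7 ms.

7 ms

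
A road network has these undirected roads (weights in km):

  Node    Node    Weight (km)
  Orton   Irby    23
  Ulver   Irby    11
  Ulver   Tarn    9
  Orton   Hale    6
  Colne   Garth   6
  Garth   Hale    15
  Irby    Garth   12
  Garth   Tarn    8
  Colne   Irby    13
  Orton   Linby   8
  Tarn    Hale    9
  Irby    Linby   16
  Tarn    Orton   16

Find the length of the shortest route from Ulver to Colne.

23 km

Running Dijkstra from Ulver:
Ulver: 0
Tarn: 9  (via Ulver)
Irby: 11  (via Ulver)
Garth: 17  (via Tarn)
Hale: 18  (via Tarn)
Colne: 23  (via Garth)
Shortest route: Ulver–Tarn–Garth–Colne = 23 km.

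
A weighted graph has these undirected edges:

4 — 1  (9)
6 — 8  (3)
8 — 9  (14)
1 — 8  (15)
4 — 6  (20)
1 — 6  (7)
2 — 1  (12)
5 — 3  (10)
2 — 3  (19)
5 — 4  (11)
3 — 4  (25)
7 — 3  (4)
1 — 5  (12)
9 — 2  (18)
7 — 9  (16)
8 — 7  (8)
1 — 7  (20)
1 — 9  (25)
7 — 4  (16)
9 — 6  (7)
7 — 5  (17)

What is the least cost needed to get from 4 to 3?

20

Settle nodes by increasing distance from 4:
4: 0
1: 9  (via 4)
5: 11  (via 4)
6: 16  (via 1)
7: 16  (via 4)
8: 19  (via 6)
3: 20  (via 7)
Shortest route: 4–7–3 = 20.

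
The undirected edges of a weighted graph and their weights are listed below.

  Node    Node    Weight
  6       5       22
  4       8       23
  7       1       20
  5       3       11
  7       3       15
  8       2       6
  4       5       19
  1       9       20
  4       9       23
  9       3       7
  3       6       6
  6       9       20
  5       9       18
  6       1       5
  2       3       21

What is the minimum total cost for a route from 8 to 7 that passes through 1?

58

Best 8 to 1: 8 → 2 → 3 → 6 → 1 costing 38
Best 1 to 7: 1 → 7 costing 20
Total via 1: 38 + 20 = 58.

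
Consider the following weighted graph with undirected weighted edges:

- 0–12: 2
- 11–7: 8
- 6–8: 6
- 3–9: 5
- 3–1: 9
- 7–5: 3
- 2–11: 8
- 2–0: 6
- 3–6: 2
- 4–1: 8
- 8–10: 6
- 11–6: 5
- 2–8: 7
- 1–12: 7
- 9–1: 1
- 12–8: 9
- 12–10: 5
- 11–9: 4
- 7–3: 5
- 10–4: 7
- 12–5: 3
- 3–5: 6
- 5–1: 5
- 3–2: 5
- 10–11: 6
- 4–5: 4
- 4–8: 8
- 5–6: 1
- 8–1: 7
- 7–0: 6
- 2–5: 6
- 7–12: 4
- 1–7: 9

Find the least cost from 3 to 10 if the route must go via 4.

Shortest 3→4: 3 → 6 → 5 → 4 = 7
Shortest 4→10: 4 → 10 = 7
Total via 4: 7 + 7 = 14.

14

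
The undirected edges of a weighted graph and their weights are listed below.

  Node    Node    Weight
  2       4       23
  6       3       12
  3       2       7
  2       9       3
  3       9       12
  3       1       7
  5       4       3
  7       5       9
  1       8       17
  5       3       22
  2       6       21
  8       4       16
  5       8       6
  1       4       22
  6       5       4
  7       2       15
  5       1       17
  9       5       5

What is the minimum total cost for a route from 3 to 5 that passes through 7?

Shortest 3→7: 3–2–7 = 22
Best 7 to 5: 7–5 costing 9
Total via 7: 22 + 9 = 31.

31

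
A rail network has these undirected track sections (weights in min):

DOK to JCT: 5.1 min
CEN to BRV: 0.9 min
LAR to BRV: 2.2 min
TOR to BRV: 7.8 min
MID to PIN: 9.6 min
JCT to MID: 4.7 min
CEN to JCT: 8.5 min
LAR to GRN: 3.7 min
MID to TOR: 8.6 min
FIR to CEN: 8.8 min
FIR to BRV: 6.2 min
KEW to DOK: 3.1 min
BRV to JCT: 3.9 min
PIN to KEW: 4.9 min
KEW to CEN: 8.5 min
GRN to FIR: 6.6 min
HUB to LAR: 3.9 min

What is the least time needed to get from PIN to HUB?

20.4 min

Enumerating some paths:
PIN → MID → JCT → BRV → LAR → HUB: 9.6+4.7+3.9+2.2+3.9 = 24.3
PIN → KEW → DOK → JCT → BRV → LAR → HUB: 4.9+3.1+5.1+3.9+2.2+3.9 = 23.1
PIN → KEW → CEN → BRV → LAR → HUB: 4.9+8.5+0.9+2.2+3.9 = 20.4
Cheapest is PIN → KEW → CEN → BRV → LAR → HUB at 20.4 min.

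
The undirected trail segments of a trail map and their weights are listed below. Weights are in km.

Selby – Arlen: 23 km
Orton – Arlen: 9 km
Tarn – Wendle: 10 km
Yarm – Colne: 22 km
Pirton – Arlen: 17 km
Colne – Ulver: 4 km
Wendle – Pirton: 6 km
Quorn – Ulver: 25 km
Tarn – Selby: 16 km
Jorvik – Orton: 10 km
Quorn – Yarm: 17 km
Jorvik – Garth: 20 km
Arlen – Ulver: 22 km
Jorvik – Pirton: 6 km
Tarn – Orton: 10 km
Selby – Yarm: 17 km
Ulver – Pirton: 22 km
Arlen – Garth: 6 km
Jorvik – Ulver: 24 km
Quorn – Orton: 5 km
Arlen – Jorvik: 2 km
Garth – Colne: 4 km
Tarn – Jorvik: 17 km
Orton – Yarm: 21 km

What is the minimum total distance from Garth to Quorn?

Running Dijkstra from Garth:
Garth: 0
Colne: 4  (via Garth)
Arlen: 6  (via Garth)
Jorvik: 8  (via Arlen)
Ulver: 8  (via Colne)
Pirton: 14  (via Jorvik)
Orton: 15  (via Arlen)
Wendle: 20  (via Pirton)
Quorn: 20  (via Orton)
Shortest route: Garth–Arlen–Orton–Quorn = 20 km.

20 km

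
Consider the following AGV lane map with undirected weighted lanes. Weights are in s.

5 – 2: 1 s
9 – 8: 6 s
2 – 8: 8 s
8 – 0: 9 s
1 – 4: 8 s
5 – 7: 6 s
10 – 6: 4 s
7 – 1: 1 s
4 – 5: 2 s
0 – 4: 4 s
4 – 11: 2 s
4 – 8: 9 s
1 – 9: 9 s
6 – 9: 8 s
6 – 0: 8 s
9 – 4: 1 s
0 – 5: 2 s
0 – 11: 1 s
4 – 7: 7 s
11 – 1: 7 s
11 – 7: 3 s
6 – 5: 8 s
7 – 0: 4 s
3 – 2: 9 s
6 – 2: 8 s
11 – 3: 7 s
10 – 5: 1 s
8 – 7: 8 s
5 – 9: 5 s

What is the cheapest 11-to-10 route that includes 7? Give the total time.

10 s

Best 11 to 7: 11–7 costing 3
Shortest 7→10: 7–5–10 = 7
Total via 7: 3 + 7 = 10 s.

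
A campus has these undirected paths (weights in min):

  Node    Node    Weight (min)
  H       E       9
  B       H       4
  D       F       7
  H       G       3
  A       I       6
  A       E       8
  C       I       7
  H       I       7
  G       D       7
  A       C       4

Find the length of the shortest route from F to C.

31 min

Running Dijkstra from F:
F: 0
D: 7  (via F)
G: 14  (via D)
H: 17  (via G)
B: 21  (via H)
I: 24  (via H)
E: 26  (via H)
A: 30  (via I)
C: 31  (via I)
Shortest route: F → D → G → H → I → C = 31 min.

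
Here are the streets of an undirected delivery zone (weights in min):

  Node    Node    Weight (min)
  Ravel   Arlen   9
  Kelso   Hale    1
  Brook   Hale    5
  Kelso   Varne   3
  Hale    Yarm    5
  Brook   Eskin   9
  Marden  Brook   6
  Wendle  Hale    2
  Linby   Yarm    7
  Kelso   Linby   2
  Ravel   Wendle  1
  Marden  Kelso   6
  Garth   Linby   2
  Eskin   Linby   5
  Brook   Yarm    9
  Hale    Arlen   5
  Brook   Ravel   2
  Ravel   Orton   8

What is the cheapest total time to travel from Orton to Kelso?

Candidate routes:
Orton–Ravel–Brook–Marden–Kelso: 8+2+6+6 = 22
Orton–Ravel–Arlen–Hale–Kelso: 8+9+5+1 = 23
Orton–Ravel–Brook–Hale–Kelso: 8+2+5+1 = 16
Orton–Ravel–Wendle–Hale–Kelso: 8+1+2+1 = 12
Cheapest is Orton–Ravel–Wendle–Hale–Kelso at 12 min.

12 min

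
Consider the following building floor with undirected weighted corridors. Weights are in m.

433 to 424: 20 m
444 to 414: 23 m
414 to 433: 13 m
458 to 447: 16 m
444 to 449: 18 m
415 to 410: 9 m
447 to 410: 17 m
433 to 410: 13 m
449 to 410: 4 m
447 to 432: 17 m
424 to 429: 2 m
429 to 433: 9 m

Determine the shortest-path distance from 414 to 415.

35 m

Running Dijkstra from 414:
414: 0
433: 13  (via 414)
429: 22  (via 433)
444: 23  (via 414)
424: 24  (via 429)
410: 26  (via 433)
449: 30  (via 410)
415: 35  (via 410)
Shortest route: 414 → 433 → 410 → 415 = 35 m.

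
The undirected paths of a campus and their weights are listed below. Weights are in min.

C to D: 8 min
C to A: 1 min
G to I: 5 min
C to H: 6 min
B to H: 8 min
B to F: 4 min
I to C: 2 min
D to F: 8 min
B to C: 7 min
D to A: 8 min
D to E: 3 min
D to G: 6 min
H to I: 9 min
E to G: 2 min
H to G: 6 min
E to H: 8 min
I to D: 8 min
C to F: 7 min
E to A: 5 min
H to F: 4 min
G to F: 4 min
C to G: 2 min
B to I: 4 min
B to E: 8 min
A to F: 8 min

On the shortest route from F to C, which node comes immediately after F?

Candidate routes:
F–G–C: 4+2 = 6
F–C: 7 = 7
The minimum is 6 min via F–G–C.
So from F the first move is to G.

G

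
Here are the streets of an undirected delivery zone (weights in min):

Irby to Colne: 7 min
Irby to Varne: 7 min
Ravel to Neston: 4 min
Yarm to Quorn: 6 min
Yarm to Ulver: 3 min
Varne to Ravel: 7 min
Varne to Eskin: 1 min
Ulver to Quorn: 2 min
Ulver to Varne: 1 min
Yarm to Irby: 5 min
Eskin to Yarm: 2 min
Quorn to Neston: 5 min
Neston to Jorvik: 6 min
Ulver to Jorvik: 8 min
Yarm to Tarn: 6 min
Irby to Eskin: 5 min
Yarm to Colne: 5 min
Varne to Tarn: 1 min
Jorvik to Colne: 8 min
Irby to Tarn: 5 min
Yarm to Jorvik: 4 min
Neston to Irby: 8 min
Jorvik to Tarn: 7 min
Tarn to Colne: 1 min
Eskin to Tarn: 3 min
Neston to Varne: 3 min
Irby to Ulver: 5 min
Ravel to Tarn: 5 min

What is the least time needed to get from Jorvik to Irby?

Shortest distances from Jorvik:
Jorvik: 0
Yarm: 4  (via Jorvik)
Neston: 6  (via Jorvik)
Eskin: 6  (via Yarm)
Ulver: 7  (via Yarm)
Varne: 7  (via Eskin)
Tarn: 7  (via Jorvik)
Colne: 8  (via Jorvik)
Quorn: 9  (via Ulver)
Irby: 9  (via Yarm)
Shortest route: Jorvik–Yarm–Irby = 9 min.

9 min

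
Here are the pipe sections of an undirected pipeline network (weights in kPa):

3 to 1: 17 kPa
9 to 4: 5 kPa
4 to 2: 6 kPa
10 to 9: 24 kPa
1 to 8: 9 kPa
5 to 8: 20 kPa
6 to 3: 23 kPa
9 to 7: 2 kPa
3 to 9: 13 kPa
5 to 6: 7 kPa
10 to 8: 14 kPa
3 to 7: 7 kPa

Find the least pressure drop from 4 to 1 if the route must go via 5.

73 kPa

Shortest 4→5: 4 → 9 → 7 → 3 → 6 → 5 = 44
Shortest 5→1: 5 → 8 → 1 = 29
Total via 5: 44 + 29 = 73 kPa.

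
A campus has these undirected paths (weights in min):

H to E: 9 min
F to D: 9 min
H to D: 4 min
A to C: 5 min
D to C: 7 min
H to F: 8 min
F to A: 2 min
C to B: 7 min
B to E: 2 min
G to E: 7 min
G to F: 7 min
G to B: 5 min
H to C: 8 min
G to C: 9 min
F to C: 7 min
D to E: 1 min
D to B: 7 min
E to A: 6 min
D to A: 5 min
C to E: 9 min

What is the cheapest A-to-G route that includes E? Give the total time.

13 min

Shortest A→E: A–E = 6
Shortest E→G: E–G = 7
Total via E: 6 + 7 = 13 min.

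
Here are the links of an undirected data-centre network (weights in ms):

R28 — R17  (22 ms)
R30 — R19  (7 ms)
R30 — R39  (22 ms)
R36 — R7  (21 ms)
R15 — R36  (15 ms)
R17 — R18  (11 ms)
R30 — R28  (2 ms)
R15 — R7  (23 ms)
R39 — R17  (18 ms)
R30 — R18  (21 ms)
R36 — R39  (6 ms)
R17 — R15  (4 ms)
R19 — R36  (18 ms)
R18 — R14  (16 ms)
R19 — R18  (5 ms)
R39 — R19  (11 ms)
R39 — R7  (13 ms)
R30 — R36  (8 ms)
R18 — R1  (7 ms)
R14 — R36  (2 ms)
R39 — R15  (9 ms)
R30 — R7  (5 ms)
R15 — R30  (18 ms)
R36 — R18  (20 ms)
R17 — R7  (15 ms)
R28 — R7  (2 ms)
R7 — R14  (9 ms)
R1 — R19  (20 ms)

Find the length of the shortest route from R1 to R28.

Running Dijkstra from R1:
R1: 0
R18: 7  (via R1)
R19: 12  (via R18)
R17: 18  (via R18)
R30: 19  (via R19)
R28: 21  (via R30)
Shortest route: R1 → R18 → R19 → R30 → R28 = 21 ms.

21 ms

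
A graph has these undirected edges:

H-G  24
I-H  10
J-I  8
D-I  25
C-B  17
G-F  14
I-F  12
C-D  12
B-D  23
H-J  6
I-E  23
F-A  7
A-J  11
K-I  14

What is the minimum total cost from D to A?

44

Shortest distances from D:
D: 0
C: 12  (via D)
B: 23  (via D)
I: 25  (via D)
J: 33  (via I)
H: 35  (via I)
F: 37  (via I)
K: 39  (via I)
A: 44  (via J)
Shortest route: D → I → J → A = 44.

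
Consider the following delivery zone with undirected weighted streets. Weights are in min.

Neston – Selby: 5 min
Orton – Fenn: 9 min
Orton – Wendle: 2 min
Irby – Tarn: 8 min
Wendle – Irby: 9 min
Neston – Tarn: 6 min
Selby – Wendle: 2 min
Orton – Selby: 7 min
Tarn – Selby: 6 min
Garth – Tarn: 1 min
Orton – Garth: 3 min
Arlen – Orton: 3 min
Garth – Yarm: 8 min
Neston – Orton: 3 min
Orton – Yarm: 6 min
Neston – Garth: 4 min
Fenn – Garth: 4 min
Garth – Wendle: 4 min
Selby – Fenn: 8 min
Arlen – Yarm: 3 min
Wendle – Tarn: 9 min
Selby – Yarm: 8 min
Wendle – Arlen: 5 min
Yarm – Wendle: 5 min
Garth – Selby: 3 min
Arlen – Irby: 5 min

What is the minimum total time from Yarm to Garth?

8 min

Compare a few routes:
Yarm–Garth: 8 = 8
Yarm–Arlen–Orton–Garth: 3+3+3 = 9
Cheapest is Yarm–Garth at 8 min.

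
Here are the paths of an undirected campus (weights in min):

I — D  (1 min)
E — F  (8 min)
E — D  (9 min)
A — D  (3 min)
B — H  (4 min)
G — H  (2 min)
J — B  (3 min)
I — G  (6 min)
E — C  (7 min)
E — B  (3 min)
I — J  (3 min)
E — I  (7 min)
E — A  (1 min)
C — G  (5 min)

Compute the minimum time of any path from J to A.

7 min

Candidate routes:
J → I → E → A: 3+7+1 = 11
J → I → D → E → A: 3+1+9+1 = 14
J → I → D → A: 3+1+3 = 7
Cheapest is J → I → D → A at 7 min.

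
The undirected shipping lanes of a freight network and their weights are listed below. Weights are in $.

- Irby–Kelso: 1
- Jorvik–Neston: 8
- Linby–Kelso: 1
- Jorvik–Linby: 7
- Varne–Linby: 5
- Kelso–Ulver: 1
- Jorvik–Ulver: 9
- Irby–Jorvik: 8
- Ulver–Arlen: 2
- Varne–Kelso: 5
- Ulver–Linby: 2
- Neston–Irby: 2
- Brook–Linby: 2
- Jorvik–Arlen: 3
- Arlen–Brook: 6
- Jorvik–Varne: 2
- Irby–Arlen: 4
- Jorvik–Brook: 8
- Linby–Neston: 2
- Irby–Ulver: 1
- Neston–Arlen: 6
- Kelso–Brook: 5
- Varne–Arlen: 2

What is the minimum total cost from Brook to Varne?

Compare a few routes:
Brook - Linby - Kelso - Ulver - Arlen - Varne: 2+1+1+2+2 = 8
Brook - Arlen - Varne: 6+2 = 8
Brook - Linby - Varne: 2+5 = 7
The minimum is $7 via Brook - Linby - Varne.

$7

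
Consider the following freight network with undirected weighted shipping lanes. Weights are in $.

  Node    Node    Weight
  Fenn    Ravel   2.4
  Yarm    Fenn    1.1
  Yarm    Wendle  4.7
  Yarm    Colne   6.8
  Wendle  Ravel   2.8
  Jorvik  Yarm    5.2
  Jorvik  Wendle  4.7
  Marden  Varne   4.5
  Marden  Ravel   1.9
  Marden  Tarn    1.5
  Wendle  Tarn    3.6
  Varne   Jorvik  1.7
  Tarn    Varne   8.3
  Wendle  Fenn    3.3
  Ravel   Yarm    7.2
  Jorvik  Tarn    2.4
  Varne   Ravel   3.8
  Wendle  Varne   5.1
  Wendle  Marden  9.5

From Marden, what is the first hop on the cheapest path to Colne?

Candidate routes:
Marden - Ravel - Wendle - Fenn - Yarm - Colne: 1.9+2.8+3.3+1.1+6.8 = 15.9
Marden - Tarn - Jorvik - Yarm - Colne: 1.5+2.4+5.2+6.8 = 15.9
Marden - Ravel - Yarm - Colne: 1.9+7.2+6.8 = 15.9
Marden - Ravel - Fenn - Yarm - Colne: 1.9+2.4+1.1+6.8 = 12.2
Cheapest is Marden - Ravel - Fenn - Yarm - Colne at $12.2.
So from Marden the first move is to Ravel.

Ravel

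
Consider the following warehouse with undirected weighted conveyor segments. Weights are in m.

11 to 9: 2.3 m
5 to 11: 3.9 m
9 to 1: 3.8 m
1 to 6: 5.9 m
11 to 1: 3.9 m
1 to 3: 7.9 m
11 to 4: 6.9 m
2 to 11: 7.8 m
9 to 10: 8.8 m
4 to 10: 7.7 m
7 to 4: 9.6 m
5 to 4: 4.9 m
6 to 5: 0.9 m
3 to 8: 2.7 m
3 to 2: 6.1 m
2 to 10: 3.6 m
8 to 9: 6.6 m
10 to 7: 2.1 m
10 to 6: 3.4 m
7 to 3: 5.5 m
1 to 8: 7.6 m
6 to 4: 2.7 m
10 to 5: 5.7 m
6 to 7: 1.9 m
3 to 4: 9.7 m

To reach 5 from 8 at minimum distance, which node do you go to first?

3

Candidate routes:
8 - 1 - 6 - 5: 7.6+5.9+0.9 = 14.4
8 - 3 - 7 - 6 - 5: 2.7+5.5+1.9+0.9 = 11
8 - 9 - 11 - 5: 6.6+2.3+3.9 = 12.8
The minimum is 11 m via 8 - 3 - 7 - 6 - 5.
So from 8 the first move is to 3.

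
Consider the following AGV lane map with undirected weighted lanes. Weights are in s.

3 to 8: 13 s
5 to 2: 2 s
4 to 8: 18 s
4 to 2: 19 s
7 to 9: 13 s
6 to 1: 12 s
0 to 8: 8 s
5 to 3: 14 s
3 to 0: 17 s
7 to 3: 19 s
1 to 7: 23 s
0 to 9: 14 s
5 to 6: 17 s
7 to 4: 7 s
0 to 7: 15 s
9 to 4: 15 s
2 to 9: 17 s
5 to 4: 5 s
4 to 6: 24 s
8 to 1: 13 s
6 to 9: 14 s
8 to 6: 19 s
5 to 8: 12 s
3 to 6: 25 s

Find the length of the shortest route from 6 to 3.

Running Dijkstra from 6:
6: 0
1: 12  (via 6)
9: 14  (via 6)
5: 17  (via 6)
2: 19  (via 5)
8: 19  (via 6)
4: 22  (via 5)
3: 25  (via 6)
Shortest route: 6–3 = 25 s.

25 s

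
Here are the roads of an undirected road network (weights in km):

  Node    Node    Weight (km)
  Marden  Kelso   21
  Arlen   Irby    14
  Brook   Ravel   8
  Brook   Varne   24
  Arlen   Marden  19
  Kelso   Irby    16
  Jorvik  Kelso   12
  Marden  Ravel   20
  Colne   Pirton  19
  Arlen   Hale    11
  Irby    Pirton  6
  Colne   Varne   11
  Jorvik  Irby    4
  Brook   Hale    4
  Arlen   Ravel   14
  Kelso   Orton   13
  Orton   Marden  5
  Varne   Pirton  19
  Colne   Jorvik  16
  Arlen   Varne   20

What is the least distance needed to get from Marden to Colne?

Shortest distances from Marden:
Marden: 0
Orton: 5  (via Marden)
Kelso: 18  (via Orton)
Arlen: 19  (via Marden)
Ravel: 20  (via Marden)
Brook: 28  (via Ravel)
Hale: 30  (via Arlen)
Jorvik: 30  (via Kelso)
Irby: 33  (via Arlen)
Varne: 39  (via Arlen)
Pirton: 39  (via Irby)
Colne: 46  (via Jorvik)
Shortest route: Marden → Orton → Kelso → Jorvik → Colne = 46 km.

46 km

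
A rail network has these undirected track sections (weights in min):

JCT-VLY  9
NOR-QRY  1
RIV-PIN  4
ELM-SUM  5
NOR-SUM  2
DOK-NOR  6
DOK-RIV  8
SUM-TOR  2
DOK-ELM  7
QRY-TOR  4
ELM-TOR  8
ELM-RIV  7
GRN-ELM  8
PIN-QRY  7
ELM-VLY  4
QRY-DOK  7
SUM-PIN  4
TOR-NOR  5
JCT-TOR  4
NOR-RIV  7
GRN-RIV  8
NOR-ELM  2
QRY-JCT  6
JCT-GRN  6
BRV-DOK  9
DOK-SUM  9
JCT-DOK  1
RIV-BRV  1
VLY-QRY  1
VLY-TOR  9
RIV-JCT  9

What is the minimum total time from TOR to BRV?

11 min

Settle nodes by increasing distance from TOR:
TOR: 0
SUM: 2  (via TOR)
JCT: 4  (via TOR)
QRY: 4  (via TOR)
NOR: 4  (via SUM)
VLY: 5  (via QRY)
DOK: 5  (via JCT)
PIN: 6  (via SUM)
ELM: 6  (via NOR)
GRN: 10  (via JCT)
RIV: 10  (via PIN)
BRV: 11  (via RIV)
Shortest route: TOR → SUM → PIN → RIV → BRV = 11 min.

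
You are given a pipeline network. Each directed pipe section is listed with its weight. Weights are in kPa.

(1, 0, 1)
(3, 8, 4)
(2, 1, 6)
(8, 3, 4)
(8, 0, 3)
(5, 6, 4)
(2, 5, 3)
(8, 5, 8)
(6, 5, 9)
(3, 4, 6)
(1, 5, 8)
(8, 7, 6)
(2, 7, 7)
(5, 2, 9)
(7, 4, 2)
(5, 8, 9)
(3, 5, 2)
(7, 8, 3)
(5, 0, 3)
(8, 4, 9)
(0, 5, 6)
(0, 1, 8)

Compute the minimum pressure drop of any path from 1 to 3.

20 kPa

Compare a few routes:
1 - 0 - 5 - 8 - 3: 1+6+9+4 = 20
1 - 5 - 2 - 7 - 8 - 3: 8+9+7+3+4 = 31
1 - 5 - 8 - 3: 8+9+4 = 21
1 - 0 - 5 - 2 - 7 - 8 - 3: 1+6+9+7+3+4 = 30
Cheapest is 1 - 0 - 5 - 8 - 3 at 20 kPa.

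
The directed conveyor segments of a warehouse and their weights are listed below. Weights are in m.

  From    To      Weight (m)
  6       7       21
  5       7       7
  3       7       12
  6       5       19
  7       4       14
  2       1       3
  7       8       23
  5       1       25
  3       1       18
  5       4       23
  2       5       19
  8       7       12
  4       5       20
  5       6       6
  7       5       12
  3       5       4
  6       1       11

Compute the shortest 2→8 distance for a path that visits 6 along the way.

Best 2 to 6: 2–5–6 costing 25
Best 6 to 8: 6–7–8 costing 44
Total via 6: 25 + 44 = 69 m.

69 m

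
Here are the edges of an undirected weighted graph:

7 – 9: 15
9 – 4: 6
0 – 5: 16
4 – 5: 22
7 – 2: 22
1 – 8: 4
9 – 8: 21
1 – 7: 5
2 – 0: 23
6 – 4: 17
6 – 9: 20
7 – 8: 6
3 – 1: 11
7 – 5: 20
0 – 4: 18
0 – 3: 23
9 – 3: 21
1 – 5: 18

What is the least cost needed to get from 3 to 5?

Enumerating some paths:
3 → 1 → 7 → 5: 11+5+20 = 36
3 → 1 → 5: 11+18 = 29
The minimum is 29 via 3 → 1 → 5.

29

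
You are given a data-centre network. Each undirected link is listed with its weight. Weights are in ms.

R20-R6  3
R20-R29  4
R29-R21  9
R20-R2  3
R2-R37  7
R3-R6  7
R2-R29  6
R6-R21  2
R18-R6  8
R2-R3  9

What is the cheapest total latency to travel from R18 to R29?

Candidate routes:
R18 → R6 → R3 → R2 → R29: 8+7+9+6 = 30
R18 → R6 → R21 → R29: 8+2+9 = 19
R18 → R6 → R20 → R2 → R29: 8+3+3+6 = 20
R18 → R6 → R20 → R29: 8+3+4 = 15
The minimum is 15 ms via R18 → R6 → R20 → R29.

15 ms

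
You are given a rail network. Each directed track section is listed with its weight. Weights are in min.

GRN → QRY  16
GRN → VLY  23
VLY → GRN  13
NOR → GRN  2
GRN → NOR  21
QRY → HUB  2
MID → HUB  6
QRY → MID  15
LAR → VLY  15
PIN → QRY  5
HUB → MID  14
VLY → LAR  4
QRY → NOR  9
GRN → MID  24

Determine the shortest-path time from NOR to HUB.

20 min

Compare a few routes:
NOR → GRN → QRY → MID → HUB: 2+16+15+6 = 39
NOR → GRN → MID → HUB: 2+24+6 = 32
NOR → GRN → QRY → HUB: 2+16+2 = 20
The minimum is 20 min via NOR → GRN → QRY → HUB.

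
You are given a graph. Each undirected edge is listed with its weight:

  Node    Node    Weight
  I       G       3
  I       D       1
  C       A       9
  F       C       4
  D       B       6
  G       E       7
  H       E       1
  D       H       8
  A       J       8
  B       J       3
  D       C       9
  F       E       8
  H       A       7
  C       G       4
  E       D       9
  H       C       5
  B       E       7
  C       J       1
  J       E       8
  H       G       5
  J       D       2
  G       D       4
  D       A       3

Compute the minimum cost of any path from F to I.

Settle nodes by increasing distance from F:
F: 0
C: 4  (via F)
J: 5  (via C)
D: 7  (via J)
B: 8  (via J)
E: 8  (via F)
G: 8  (via C)
I: 8  (via D)
Shortest route: F–C–J–D–I = 8.

8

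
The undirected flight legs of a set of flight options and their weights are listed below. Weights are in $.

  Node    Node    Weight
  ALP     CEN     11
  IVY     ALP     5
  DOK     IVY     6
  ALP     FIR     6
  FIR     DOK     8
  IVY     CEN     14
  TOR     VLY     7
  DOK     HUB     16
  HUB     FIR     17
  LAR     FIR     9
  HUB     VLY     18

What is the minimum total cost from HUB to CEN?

Running Dijkstra from HUB:
HUB: 0
DOK: 16  (via HUB)
FIR: 17  (via HUB)
VLY: 18  (via HUB)
IVY: 22  (via DOK)
ALP: 23  (via FIR)
TOR: 25  (via VLY)
LAR: 26  (via FIR)
CEN: 34  (via ALP)
Shortest route: HUB–FIR–ALP–CEN = $34.

$34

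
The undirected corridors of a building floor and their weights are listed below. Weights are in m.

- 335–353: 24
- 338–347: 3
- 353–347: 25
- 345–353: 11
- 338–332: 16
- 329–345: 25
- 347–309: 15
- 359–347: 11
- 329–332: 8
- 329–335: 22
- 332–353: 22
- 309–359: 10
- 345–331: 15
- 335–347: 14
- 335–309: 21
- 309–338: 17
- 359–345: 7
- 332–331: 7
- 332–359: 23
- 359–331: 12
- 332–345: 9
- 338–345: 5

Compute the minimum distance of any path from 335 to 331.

Running Dijkstra from 335:
335: 0
347: 14  (via 335)
338: 17  (via 347)
309: 21  (via 335)
329: 22  (via 335)
345: 22  (via 338)
353: 24  (via 335)
359: 25  (via 347)
332: 30  (via 329)
331: 37  (via 345)
Shortest route: 335 → 347 → 338 → 345 → 331 = 37 m.

37 m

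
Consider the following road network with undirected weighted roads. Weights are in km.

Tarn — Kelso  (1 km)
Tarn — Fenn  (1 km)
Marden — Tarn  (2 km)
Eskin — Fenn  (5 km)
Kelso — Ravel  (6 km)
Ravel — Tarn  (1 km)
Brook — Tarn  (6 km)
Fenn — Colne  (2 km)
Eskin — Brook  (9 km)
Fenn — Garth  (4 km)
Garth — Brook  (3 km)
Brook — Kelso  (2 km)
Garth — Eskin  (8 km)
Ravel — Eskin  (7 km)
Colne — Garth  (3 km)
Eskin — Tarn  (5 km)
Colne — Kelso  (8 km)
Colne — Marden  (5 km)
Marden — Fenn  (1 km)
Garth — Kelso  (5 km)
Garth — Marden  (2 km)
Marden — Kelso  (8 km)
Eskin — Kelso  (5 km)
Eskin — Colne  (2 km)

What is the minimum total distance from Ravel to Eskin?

6 km

Running Dijkstra from Ravel:
Ravel: 0
Tarn: 1  (via Ravel)
Fenn: 2  (via Tarn)
Kelso: 2  (via Tarn)
Marden: 3  (via Tarn)
Colne: 4  (via Fenn)
Brook: 4  (via Kelso)
Garth: 5  (via Marden)
Eskin: 6  (via Tarn)
Shortest route: Ravel → Tarn → Eskin = 6 km.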